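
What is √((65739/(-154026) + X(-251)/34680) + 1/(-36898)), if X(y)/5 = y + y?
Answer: I*√129440542424145075993/16102545486 ≈ 0.70655*I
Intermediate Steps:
X(y) = 10*y (X(y) = 5*(y + y) = 5*(2*y) = 10*y)
√((65739/(-154026) + X(-251)/34680) + 1/(-36898)) = √((65739/(-154026) + (10*(-251))/34680) + 1/(-36898)) = √((65739*(-1/154026) - 2510*1/34680) - 1/36898) = √((-21913/51342 - 251/3468) - 1/36898) = √(-14813521/29675676 - 1/36898) = √(-273309486767/547486546524) = I*√129440542424145075993/16102545486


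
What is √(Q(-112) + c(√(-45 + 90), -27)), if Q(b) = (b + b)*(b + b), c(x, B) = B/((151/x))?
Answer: √(1144062976 - 12231*√5)/151 ≈ 224.00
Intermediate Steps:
c(x, B) = B*x/151 (c(x, B) = B*(x/151) = B*x/151)
Q(b) = 4*b² (Q(b) = (2*b)*(2*b) = 4*b²)
√(Q(-112) + c(√(-45 + 90), -27)) = √(4*(-112)² + (1/151)*(-27)*√(-45 + 90)) = √(4*12544 + (1/151)*(-27)*√45) = √(50176 + (1/151)*(-27)*(3*√5)) = √(50176 - 81*√5/151)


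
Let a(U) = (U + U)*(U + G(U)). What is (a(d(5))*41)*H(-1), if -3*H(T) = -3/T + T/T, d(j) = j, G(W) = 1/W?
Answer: -8528/3 ≈ -2842.7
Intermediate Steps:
a(U) = 2*U*(U + 1/U) (a(U) = (U + U)*(U + 1/U) = (2*U)*(U + 1/U) = 2*U*(U + 1/U))
H(T) = -⅓ + 1/T (H(T) = -(-3/T + T/T)/3 = -(-3/T + 1)/3 = -(1 - 3/T)/3 = -⅓ + 1/T)
(a(d(5))*41)*H(-1) = ((2 + 2*5²)*41)*((⅓)*(3 - 1*(-1))/(-1)) = ((2 + 2*25)*41)*((⅓)*(-1)*(3 + 1)) = ((2 + 50)*41)*((⅓)*(-1)*4) = (52*41)*(-4/3) = 2132*(-4/3) = -8528/3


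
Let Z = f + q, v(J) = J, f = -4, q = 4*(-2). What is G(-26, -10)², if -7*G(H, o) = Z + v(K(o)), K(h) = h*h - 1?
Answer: 7569/49 ≈ 154.47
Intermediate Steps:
q = -8
K(h) = -1 + h² (K(h) = h² - 1 = -1 + h²)
Z = -12 (Z = -4 - 8 = -12)
G(H, o) = 13/7 - o²/7 (G(H, o) = -(-12 + (-1 + o²))/7 = -(-13 + o²)/7 = 13/7 - o²/7)
G(-26, -10)² = (13/7 - ⅐*(-10)²)² = (13/7 - ⅐*100)² = (13/7 - 100/7)² = (-87/7)² = 7569/49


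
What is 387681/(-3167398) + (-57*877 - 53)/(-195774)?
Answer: 41302535311/310047088026 ≈ 0.13321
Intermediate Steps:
387681/(-3167398) + (-57*877 - 53)/(-195774) = 387681*(-1/3167398) + (-49989 - 53)*(-1/195774) = -387681/3167398 - 50042*(-1/195774) = -387681/3167398 + 25021/97887 = 41302535311/310047088026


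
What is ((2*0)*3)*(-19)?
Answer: 0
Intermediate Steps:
((2*0)*3)*(-19) = (0*3)*(-19) = 0*(-19) = 0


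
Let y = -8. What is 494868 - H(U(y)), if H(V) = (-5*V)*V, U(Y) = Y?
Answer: 495188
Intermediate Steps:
H(V) = -5*V**2
494868 - H(U(y)) = 494868 - (-5)*(-8)**2 = 494868 - (-5)*64 = 494868 - 1*(-320) = 494868 + 320 = 495188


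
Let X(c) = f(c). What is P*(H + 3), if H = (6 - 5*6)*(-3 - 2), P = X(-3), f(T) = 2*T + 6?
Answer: 0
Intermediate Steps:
f(T) = 6 + 2*T
X(c) = 6 + 2*c
P = 0 (P = 6 + 2*(-3) = 6 - 6 = 0)
H = 120 (H = (6 - 30)*(-5) = -24*(-5) = 120)
P*(H + 3) = 0*(120 + 3) = 0*123 = 0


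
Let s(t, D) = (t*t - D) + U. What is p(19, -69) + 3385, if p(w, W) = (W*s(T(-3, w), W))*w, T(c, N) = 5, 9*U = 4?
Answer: -361295/3 ≈ -1.2043e+5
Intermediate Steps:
U = 4/9 (U = (⅑)*4 = 4/9 ≈ 0.44444)
s(t, D) = 4/9 + t² - D (s(t, D) = (t*t - D) + 4/9 = (t² - D) + 4/9 = 4/9 + t² - D)
p(w, W) = W*w*(229/9 - W) (p(w, W) = (W*(4/9 + 5² - W))*w = (W*(4/9 + 25 - W))*w = (W*(229/9 - W))*w = W*w*(229/9 - W))
p(19, -69) + 3385 = (⅑)*(-69)*19*(229 - 9*(-69)) + 3385 = (⅑)*(-69)*19*(229 + 621) + 3385 = (⅑)*(-69)*19*850 + 3385 = -371450/3 + 3385 = -361295/3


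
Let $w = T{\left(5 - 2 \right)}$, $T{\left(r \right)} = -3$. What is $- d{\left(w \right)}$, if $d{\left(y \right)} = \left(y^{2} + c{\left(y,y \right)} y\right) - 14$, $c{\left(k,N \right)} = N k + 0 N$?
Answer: $32$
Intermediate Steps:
$w = -3$
$c{\left(k,N \right)} = N k$ ($c{\left(k,N \right)} = N k + 0 = N k$)
$d{\left(y \right)} = -14 + y^{2} + y^{3}$ ($d{\left(y \right)} = \left(y^{2} + y y y\right) - 14 = \left(y^{2} + y^{2} y\right) - 14 = \left(y^{2} + y^{3}\right) - 14 = -14 + y^{2} + y^{3}$)
$- d{\left(w \right)} = - (-14 + \left(-3\right)^{2} + \left(-3\right)^{3}) = - (-14 + 9 - 27) = \left(-1\right) \left(-32\right) = 32$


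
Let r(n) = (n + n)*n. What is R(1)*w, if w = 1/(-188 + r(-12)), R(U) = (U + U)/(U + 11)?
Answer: 1/600 ≈ 0.0016667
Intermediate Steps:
R(U) = 2*U/(11 + U) (R(U) = (2*U)/(11 + U) = 2*U/(11 + U))
r(n) = 2*n² (r(n) = (2*n)*n = 2*n²)
w = 1/100 (w = 1/(-188 + 2*(-12)²) = 1/(-188 + 2*144) = 1/(-188 + 288) = 1/100 ≈ 0.010000)
R(1)*w = (2*1/(11 + 1))*(1/100) = (2*1/12)*(1/100) = (2*1*(1/12))*(1/100) = (⅙)*(1/100) = 1/600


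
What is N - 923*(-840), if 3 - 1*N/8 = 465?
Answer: 771624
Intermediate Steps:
N = -3696 (N = 24 - 8*465 = 24 - 3720 = -3696)
N - 923*(-840) = -3696 - 923*(-840) = -3696 + 775320 = 771624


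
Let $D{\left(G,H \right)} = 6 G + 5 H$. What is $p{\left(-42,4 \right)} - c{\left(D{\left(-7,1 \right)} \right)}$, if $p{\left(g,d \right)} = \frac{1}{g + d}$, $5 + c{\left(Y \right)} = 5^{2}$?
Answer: $- \frac{761}{38} \approx -20.026$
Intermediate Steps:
$D{\left(G,H \right)} = 5 H + 6 G$
$c{\left(Y \right)} = 20$ ($c{\left(Y \right)} = -5 + 5^{2} = -5 + 25 = 20$)
$p{\left(g,d \right)} = \frac{1}{d + g}$
$p{\left(-42,4 \right)} - c{\left(D{\left(-7,1 \right)} \right)} = \frac{1}{4 - 42} - 20 = \frac{1}{-38} - 20 = - \frac{1}{38} - 20 = - \frac{761}{38}$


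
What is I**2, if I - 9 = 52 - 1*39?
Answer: 484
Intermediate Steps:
I = 22 (I = 9 + (52 - 1*39) = 9 + (52 - 39) = 9 + 13 = 22)
I**2 = 22**2 = 484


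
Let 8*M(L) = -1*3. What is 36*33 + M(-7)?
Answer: 9501/8 ≈ 1187.6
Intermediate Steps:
M(L) = -3/8 (M(L) = (-1*3)/8 = (1/8)*(-3) = -3/8)
36*33 + M(-7) = 36*33 - 3/8 = 1188 - 3/8 = 9501/8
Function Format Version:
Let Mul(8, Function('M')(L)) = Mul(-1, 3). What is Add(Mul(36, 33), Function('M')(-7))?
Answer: Rational(9501, 8) ≈ 1187.6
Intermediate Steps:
Function('M')(L) = Rational(-3, 8) (Function('M')(L) = Mul(Rational(1, 8), Mul(-1, 3)) = Mul(Rational(1, 8), -3) = Rational(-3, 8))
Add(Mul(36, 33), Function('M')(-7)) = Add(Mul(36, 33), Rational(-3, 8)) = Add(1188, Rational(-3, 8)) = Rational(9501, 8)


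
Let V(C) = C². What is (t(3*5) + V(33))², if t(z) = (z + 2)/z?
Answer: 267387904/225 ≈ 1.1884e+6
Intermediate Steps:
t(z) = (2 + z)/z
(t(3*5) + V(33))² = ((2 + 3*5)/((3*5)) + 33²)² = ((2 + 15)/15 + 1089)² = ((1/15)*17 + 1089)² = (17/15 + 1089)² = (16352/15)² = 267387904/225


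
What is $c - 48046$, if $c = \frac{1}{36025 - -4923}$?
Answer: $- \frac{1967387607}{40948} \approx -48046.0$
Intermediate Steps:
$c = \frac{1}{40948}$ ($c = \frac{1}{36025 + 4923} = \frac{1}{40948} \approx 2.4421 \cdot 10^{-5}$)
$c - 48046 = \frac{1}{40948} - 48046 = - \frac{1967387607}{40948}$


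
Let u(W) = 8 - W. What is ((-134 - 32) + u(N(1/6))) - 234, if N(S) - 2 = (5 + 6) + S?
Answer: -2431/6 ≈ -405.17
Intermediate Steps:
N(S) = 13 + S (N(S) = 2 + ((5 + 6) + S) = 2 + (11 + S) = 13 + S)
((-134 - 32) + u(N(1/6))) - 234 = ((-134 - 32) + (8 - (13 + 1/6))) - 234 = (-166 + (8 - (13 + ⅙))) - 234 = (-166 + (8 - 1*79/6)) - 234 = (-166 + (8 - 79/6)) - 234 = (-166 - 31/6) - 234 = -1027/6 - 234 = -2431/6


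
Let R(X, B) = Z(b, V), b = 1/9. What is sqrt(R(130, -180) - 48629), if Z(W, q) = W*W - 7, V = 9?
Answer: I*sqrt(3939515)/9 ≈ 220.54*I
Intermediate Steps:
b = 1/9 ≈ 0.11111
Z(W, q) = -7 + W**2 (Z(W, q) = W**2 - 7 = -7 + W**2)
R(X, B) = -566/81 (R(X, B) = -7 + (1/9)**2 = -7 + 1/81 = -566/81)
sqrt(R(130, -180) - 48629) = sqrt(-566/81 - 48629) = sqrt(-3939515/81) = I*sqrt(3939515)/9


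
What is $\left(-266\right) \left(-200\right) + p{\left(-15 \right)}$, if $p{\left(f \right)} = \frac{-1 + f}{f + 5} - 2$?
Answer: $\frac{265998}{5} \approx 53200.0$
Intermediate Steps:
$p{\left(f \right)} = -2 + \frac{-1 + f}{5 + f}$ ($p{\left(f \right)} = \frac{-1 + f}{5 + f} - 2 = -2 + \frac{-1 + f}{5 + f}$)
$\left(-266\right) \left(-200\right) + p{\left(-15 \right)} = \left(-266\right) \left(-200\right) + \frac{-11 - -15}{5 - 15} = 53200 + \frac{-11 + 15}{-10} = 53200 - \frac{2}{5} = \frac{265998}{5}$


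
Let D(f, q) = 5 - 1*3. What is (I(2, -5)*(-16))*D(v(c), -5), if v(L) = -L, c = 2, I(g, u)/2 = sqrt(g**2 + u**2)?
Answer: -64*sqrt(29) ≈ -344.65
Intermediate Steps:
I(g, u) = 2*sqrt(g**2 + u**2)
D(f, q) = 2 (D(f, q) = 5 - 3 = 2)
(I(2, -5)*(-16))*D(v(c), -5) = ((2*sqrt(2**2 + (-5)**2))*(-16))*2 = ((2*sqrt(4 + 25))*(-16))*2 = ((2*sqrt(29))*(-16))*2 = -32*sqrt(29)*2 = -64*sqrt(29)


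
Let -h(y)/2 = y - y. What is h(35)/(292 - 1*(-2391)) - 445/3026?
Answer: -5/34 ≈ -0.14706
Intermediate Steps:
h(y) = 0 (h(y) = -2*(y - y) = -2*0 = 0)
h(35)/(292 - 1*(-2391)) - 445/3026 = 0/(292 - 1*(-2391)) - 445/3026 = 0/(292 + 2391) - 445*1/3026 = 0/2683 - 5/34 = 0*(1/2683) - 5/34 = 0 - 5/34 = -5/34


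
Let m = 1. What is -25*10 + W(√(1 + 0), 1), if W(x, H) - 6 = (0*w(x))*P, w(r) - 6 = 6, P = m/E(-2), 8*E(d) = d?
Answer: -244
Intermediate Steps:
E(d) = d/8
P = -4 (P = 1/((⅛)*(-2)) = 1/(-¼) = 1*(-4) = -4)
w(r) = 12 (w(r) = 6 + 6 = 12)
W(x, H) = 6 (W(x, H) = 6 + (0*12)*(-4) = 6 + 0*(-4) = 6 + 0 = 6)
-25*10 + W(√(1 + 0), 1) = -25*10 + 6 = -250 + 6 = -244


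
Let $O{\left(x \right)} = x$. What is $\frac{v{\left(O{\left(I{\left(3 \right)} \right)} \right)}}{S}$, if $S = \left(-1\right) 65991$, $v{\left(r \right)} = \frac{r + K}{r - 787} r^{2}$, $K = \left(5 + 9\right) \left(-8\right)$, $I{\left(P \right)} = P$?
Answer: $- \frac{327}{17245648} \approx -1.8961 \cdot 10^{-5}$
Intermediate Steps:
$K = -112$ ($K = 14 \left(-8\right) = -112$)
$v{\left(r \right)} = \frac{r^{2} \left(-112 + r\right)}{-787 + r}$ ($v{\left(r \right)} = \frac{r - 112}{r - 787} r^{2} = \frac{-112 + r}{-787 + r} r^{2} = \frac{r^{2} \left(-112 + r\right)}{-787 + r}$)
$S = -65991$
$\frac{v{\left(O{\left(I{\left(3 \right)} \right)} \right)}}{S} = \frac{3^{2} \frac{1}{-787 + 3} \left(-112 + 3\right)}{-65991} = 9 \frac{1}{-784} \left(-109\right) \left(- \frac{1}{65991}\right) = 9 \left(- \frac{1}{784}\right) \left(-109\right) \left(- \frac{1}{65991}\right) = \frac{981}{784} \left(- \frac{1}{65991}\right) = - \frac{327}{17245648}$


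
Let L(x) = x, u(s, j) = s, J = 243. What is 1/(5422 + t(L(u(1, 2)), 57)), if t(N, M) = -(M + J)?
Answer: 1/5122 ≈ 0.00019524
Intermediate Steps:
t(N, M) = -243 - M (t(N, M) = -(M + 243) = -(243 + M) = -243 - M)
1/(5422 + t(L(u(1, 2)), 57)) = 1/(5422 + (-243 - 1*57)) = 1/(5422 + (-243 - 57)) = 1/(5422 - 300) = 1/5122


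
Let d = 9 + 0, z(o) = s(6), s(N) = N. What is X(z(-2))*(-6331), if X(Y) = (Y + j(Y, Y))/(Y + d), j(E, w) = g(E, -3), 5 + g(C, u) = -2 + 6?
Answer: -6331/3 ≈ -2110.3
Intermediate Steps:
g(C, u) = -1 (g(C, u) = -5 + (-2 + 6) = -5 + 4 = -1)
z(o) = 6
d = 9
j(E, w) = -1
X(Y) = (-1 + Y)/(9 + Y) (X(Y) = (Y - 1)/(Y + 9) = (-1 + Y)/(9 + Y))
X(z(-2))*(-6331) = ((-1 + 6)/(9 + 6))*(-6331) = (5/15)*(-6331) = ((1/15)*5)*(-6331) = (⅓)*(-6331) = -6331/3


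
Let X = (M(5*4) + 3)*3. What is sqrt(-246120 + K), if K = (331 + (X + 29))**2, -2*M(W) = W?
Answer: I*sqrt(131199) ≈ 362.21*I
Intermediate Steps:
M(W) = -W/2
X = -21 (X = (-5*4/2 + 3)*3 = (-1/2*20 + 3)*3 = (-10 + 3)*3 = -7*3 = -21)
K = 114921 (K = (331 + (-21 + 29))**2 = (331 + 8)**2 = 339**2 = 114921)
sqrt(-246120 + K) = sqrt(-246120 + 114921) = sqrt(-131199) = I*sqrt(131199)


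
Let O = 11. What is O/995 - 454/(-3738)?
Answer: 246424/1859655 ≈ 0.13251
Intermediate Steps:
O/995 - 454/(-3738) = 11/995 - 454/(-3738) = 11*(1/995) - 454*(-1/3738) = 11/995 + 227/1869 = 246424/1859655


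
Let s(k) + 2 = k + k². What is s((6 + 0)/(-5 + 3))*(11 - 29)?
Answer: -72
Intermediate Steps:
s(k) = -2 + k + k² (s(k) = -2 + (k + k²) = -2 + k + k²)
s((6 + 0)/(-5 + 3))*(11 - 29) = (-2 + (6 + 0)/(-5 + 3) + ((6 + 0)/(-5 + 3))²)*(11 - 29) = (-2 + 6/(-2) + (6/(-2))²)*(-18) = (-2 + 6*(-½) + (6*(-½))²)*(-18) = (-2 - 3 + (-3)²)*(-18) = (-2 - 3 + 9)*(-18) = 4*(-18) = -72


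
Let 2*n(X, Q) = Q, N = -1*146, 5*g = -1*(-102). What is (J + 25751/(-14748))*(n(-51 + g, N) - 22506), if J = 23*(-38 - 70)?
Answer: 827741240357/14748 ≈ 5.6126e+7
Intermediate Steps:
g = 102/5 (g = (-1*(-102))/5 = (1/5)*102 = 102/5 ≈ 20.400)
N = -146
J = -2484 (J = 23*(-108) = -2484)
n(X, Q) = Q/2
(J + 25751/(-14748))*(n(-51 + g, N) - 22506) = (-2484 + 25751/(-14748))*((1/2)*(-146) - 22506) = (-2484 + 25751*(-1/14748))*(-73 - 22506) = (-2484 - 25751/14748)*(-22579) = -36659783/14748*(-22579) = 827741240357/14748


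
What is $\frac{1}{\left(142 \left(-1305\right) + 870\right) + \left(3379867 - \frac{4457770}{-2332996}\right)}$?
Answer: $\frac{1166498}{3727461433531} \approx 3.1295 \cdot 10^{-7}$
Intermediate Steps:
$\frac{1}{\left(142 \left(-1305\right) + 870\right) + \left(3379867 - \frac{4457770}{-2332996}\right)} = \frac{1}{\left(-185310 + 870\right) + \left(3379867 - 4457770 \left(- \frac{1}{2332996}\right)\right)} = \frac{1}{-184440 + \left(3379867 - - \frac{2228885}{1166498}\right)} = \frac{1}{-184440 + \left(3379867 + \frac{2228885}{1166498}\right)} = \frac{1}{-184440 + \frac{3942610324651}{1166498}} = \frac{1}{\frac{3727461433531}{1166498}} = \frac{1166498}{3727461433531}$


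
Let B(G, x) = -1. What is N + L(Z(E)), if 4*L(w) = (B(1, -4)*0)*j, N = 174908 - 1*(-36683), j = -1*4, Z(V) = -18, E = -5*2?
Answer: 211591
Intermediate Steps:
E = -10
j = -4
N = 211591 (N = 174908 + 36683 = 211591)
L(w) = 0 (L(w) = (-1*0*(-4))/4 = (0*(-4))/4 = (¼)*0 = 0)
N + L(Z(E)) = 211591 + 0 = 211591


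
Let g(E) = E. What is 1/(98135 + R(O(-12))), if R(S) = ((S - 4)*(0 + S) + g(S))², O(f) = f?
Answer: 1/130535 ≈ 7.6608e-6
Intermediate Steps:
R(S) = (S + S*(-4 + S))² (R(S) = ((S - 4)*(0 + S) + S)² = ((-4 + S)*S + S)² = (S*(-4 + S) + S)² = (S + S*(-4 + S))²)
1/(98135 + R(O(-12))) = 1/(98135 + (-12)²*(-3 - 12)²) = 1/(98135 + 144*(-15)²) = 1/(98135 + 144*225) = 1/(98135 + 32400) = 1/130535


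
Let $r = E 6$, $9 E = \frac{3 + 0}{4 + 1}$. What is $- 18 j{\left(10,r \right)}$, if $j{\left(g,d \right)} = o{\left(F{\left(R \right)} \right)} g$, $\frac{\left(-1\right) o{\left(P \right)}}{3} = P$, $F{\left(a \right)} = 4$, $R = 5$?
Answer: $2160$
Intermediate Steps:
$E = \frac{1}{15}$ ($E = \frac{\left(3 + 0\right) \frac{1}{4 + 1}}{9} = \frac{3 \cdot \frac{1}{5}}{9} = \frac{1}{9} \cdot \frac{3}{5} = \frac{1}{15} \approx 0.066667$)
$o{\left(P \right)} = - 3 P$
$r = \frac{2}{5}$ ($r = \frac{1}{15} \cdot 6 = \frac{2}{5} \approx 0.4$)
$j{\left(g,d \right)} = - 12 g$ ($j{\left(g,d \right)} = \left(-3\right) 4 g = - 12 g$)
$- 18 j{\left(10,r \right)} = - 18 \left(\left(-12\right) 10\right) = \left(-18\right) \left(-120\right) = 2160$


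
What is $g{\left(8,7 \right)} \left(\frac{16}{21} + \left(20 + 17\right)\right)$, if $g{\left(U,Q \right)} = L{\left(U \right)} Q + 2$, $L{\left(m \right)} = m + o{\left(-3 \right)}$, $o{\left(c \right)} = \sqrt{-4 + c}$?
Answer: $\frac{45994}{21} + \frac{793 i \sqrt{7}}{3} \approx 2190.2 + 699.36 i$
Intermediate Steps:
$L{\left(m \right)} = m + i \sqrt{7}$ ($L{\left(m \right)} = m + \sqrt{-4 - 3} = m + \sqrt{-7} = m + i \sqrt{7}$)
$g{\left(U,Q \right)} = 2 + Q \left(U + i \sqrt{7}\right)$ ($g{\left(U,Q \right)} = \left(U + i \sqrt{7}\right) Q + 2 = Q \left(U + i \sqrt{7}\right) + 2 = 2 + Q \left(U + i \sqrt{7}\right)$)
$g{\left(8,7 \right)} \left(\frac{16}{21} + \left(20 + 17\right)\right) = \left(2 + 7 \left(8 + i \sqrt{7}\right)\right) \left(\frac{16}{21} + \left(20 + 17\right)\right) = \left(2 + \left(56 + 7 i \sqrt{7}\right)\right) \left(16 \cdot \frac{1}{21} + 37\right) = \left(58 + 7 i \sqrt{7}\right) \left(\frac{16}{21} + 37\right) = \left(58 + 7 i \sqrt{7}\right) \frac{793}{21} = \frac{45994}{21} + \frac{793 i \sqrt{7}}{3}$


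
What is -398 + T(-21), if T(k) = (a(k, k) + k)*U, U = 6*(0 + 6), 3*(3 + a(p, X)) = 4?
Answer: -1214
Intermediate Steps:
a(p, X) = -5/3 (a(p, X) = -3 + (1/3)*4 = -3 + 4/3 = -5/3)
U = 36 (U = 6*6 = 36)
T(k) = -60 + 36*k (T(k) = (-5/3 + k)*36 = -60 + 36*k)
-398 + T(-21) = -398 + (-60 + 36*(-21)) = -398 + (-60 - 756) = -398 - 816 = -1214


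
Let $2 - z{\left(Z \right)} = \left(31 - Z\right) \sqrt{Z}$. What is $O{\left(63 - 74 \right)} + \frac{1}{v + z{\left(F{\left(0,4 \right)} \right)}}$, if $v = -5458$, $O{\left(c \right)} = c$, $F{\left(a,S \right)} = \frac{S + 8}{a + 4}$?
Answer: $- \frac{20464180}{1860349} + \frac{7 \sqrt{3}}{7441396} \approx -11.0$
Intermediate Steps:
$F{\left(a,S \right)} = \frac{8 + S}{4 + a}$
$z{\left(Z \right)} = 2 - \sqrt{Z} \left(31 - Z\right)$ ($z{\left(Z \right)} = 2 - \left(31 - Z\right) \sqrt{Z} = 2 - \sqrt{Z} \left(31 - Z\right)$)
$O{\left(63 - 74 \right)} + \frac{1}{v + z{\left(F{\left(0,4 \right)} \right)}} = \left(63 - 74\right) + \frac{1}{-5458 + \left(2 + \left(\frac{8 + 4}{4 + 0}\right)^{\frac{3}{2}} - 31 \sqrt{\frac{8 + 4}{4 + 0}}\right)} = \left(63 - 74\right) + \frac{1}{-5458 + \left(2 + \left(\frac{1}{4} \cdot 12\right)^{\frac{3}{2}} - 31 \sqrt{\frac{1}{4} \cdot 12}\right)} = -11 + \frac{1}{-5458 + \left(2 + \left(\frac{1}{4} \cdot 12\right)^{\frac{3}{2}} - 31 \sqrt{\frac{1}{4} \cdot 12}\right)} = -11 + \frac{1}{-5458 + \left(2 + 3^{\frac{3}{2}} - 31 \sqrt{3}\right)} = -11 + \frac{1}{-5458 + \left(2 + 3 \sqrt{3} - 31 \sqrt{3}\right)} = -11 + \frac{1}{-5458 + \left(2 - 28 \sqrt{3}\right)} = -11 + \frac{1}{-5456 - 28 \sqrt{3}}$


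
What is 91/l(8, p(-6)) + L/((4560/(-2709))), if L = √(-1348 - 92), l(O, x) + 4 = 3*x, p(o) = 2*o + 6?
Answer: -91/22 - 2709*I*√10/380 ≈ -4.1364 - 22.544*I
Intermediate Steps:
p(o) = 6 + 2*o
l(O, x) = -4 + 3*x
L = 12*I*√10 (L = √(-1440) = 12*I*√10 ≈ 37.947*I)
91/l(8, p(-6)) + L/((4560/(-2709))) = 91/(-4 + 3*(6 + 2*(-6))) + (12*I*√10)/((4560/(-2709))) = 91/(-4 + 3*(6 - 12)) + (12*I*√10)/((4560*(-1/2709))) = 91/(-4 + 3*(-6)) + (12*I*√10)/(-1520/903) = 91/(-4 - 18) + (12*I*√10)*(-903/1520) = 91/(-22) - 2709*I*√10/380 = 91*(-1/22) - 2709*I*√10/380 = -91/22 - 2709*I*√10/380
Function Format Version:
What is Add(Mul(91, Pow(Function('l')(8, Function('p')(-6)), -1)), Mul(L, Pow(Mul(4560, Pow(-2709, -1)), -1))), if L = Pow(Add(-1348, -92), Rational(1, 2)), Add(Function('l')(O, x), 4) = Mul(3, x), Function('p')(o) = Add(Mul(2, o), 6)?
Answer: Add(Rational(-91, 22), Mul(Rational(-2709, 380), I, Pow(10, Rational(1, 2)))) ≈ Add(-4.1364, Mul(-22.544, I))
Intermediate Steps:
Function('p')(o) = Add(6, Mul(2, o))
Function('l')(O, x) = Add(-4, Mul(3, x))
L = Mul(12, I, Pow(10, Rational(1, 2))) (L = Pow(-1440, Rational(1, 2)) = Mul(12, I, Pow(10, Rational(1, 2))) ≈ Mul(37.947, I))
Add(Mul(91, Pow(Function('l')(8, Function('p')(-6)), -1)), Mul(L, Pow(Mul(4560, Pow(-2709, -1)), -1))) = Add(Mul(91, Pow(Add(-4, Mul(3, Add(6, Mul(2, -6)))), -1)), Mul(Mul(12, I, Pow(10, Rational(1, 2))), Pow(Mul(4560, Pow(-2709, -1)), -1))) = Add(Mul(91, Pow(Add(-4, Mul(3, Add(6, -12))), -1)), Mul(Mul(12, I, Pow(10, Rational(1, 2))), Pow(Mul(4560, Rational(-1, 2709)), -1))) = Add(Mul(91, Pow(Add(-4, Mul(3, -6)), -1)), Mul(Mul(12, I, Pow(10, Rational(1, 2))), Pow(Rational(-1520, 903), -1))) = Add(Mul(91, Pow(Add(-4, -18), -1)), Mul(Mul(12, I, Pow(10, Rational(1, 2))), Rational(-903, 1520))) = Add(Mul(91, Pow(-22, -1)), Mul(Rational(-2709, 380), I, Pow(10, Rational(1, 2)))) = Add(Mul(91, Rational(-1, 22)), Mul(Rational(-2709, 380), I, Pow(10, Rational(1, 2)))) = Add(Rational(-91, 22), Mul(Rational(-2709, 380), I, Pow(10, Rational(1, 2))))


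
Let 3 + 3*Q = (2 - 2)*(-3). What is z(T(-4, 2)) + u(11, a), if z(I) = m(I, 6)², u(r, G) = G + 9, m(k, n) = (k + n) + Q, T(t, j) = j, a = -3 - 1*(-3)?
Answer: 58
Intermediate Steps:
a = 0 (a = -3 + 3 = 0)
Q = -1 (Q = -1 + ((2 - 2)*(-3))/3 = -1 + (0*(-3))/3 = -1 + (⅓)*0 = -1 + 0 = -1)
m(k, n) = -1 + k + n (m(k, n) = (k + n) - 1 = -1 + k + n)
u(r, G) = 9 + G
z(I) = (5 + I)² (z(I) = (-1 + I + 6)² = (5 + I)²)
z(T(-4, 2)) + u(11, a) = (5 + 2)² + (9 + 0) = 7² + 9 = 49 + 9 = 58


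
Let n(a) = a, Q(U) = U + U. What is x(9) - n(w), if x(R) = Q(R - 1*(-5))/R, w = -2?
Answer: 46/9 ≈ 5.1111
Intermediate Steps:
Q(U) = 2*U
x(R) = (10 + 2*R)/R (x(R) = (2*(R - 1*(-5)))/R = (2*(R + 5))/R = (2*(5 + R))/R = (10 + 2*R)/R)
x(9) - n(w) = (2 + 10/9) - 1*(-2) = (2 + 10*(⅑)) + 2 = (2 + 10/9) + 2 = 28/9 + 2 = 46/9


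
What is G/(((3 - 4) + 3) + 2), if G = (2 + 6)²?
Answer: 16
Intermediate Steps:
G = 64 (G = 8² = 64)
G/(((3 - 4) + 3) + 2) = 64/(((3 - 4) + 3) + 2) = 64/((-1 + 3) + 2) = 64/(2 + 2) = 64/4 = (¼)*64 = 16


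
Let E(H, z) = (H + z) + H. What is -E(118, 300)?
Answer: -536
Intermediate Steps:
E(H, z) = z + 2*H
-E(118, 300) = -(300 + 2*118) = -(300 + 236) = -1*536 = -536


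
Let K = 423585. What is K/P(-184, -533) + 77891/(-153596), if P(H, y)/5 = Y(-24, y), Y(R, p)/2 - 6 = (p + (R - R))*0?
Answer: 542135735/76798 ≈ 7059.2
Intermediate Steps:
Y(R, p) = 12 (Y(R, p) = 12 + 2*((p + (R - R))*0) = 12 + 2*((p + 0)*0) = 12 + 2*(p*0) = 12 + 2*0 = 12 + 0 = 12)
P(H, y) = 60 (P(H, y) = 5*12 = 60)
K/P(-184, -533) + 77891/(-153596) = 423585/60 + 77891/(-153596) = 423585*(1/60) + 77891*(-1/153596) = 28239/4 - 77891/153596 = 542135735/76798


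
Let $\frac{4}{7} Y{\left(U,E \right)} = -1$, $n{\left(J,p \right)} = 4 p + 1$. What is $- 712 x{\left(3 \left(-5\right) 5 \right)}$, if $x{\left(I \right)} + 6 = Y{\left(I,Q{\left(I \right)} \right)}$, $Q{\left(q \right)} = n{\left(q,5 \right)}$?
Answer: $5518$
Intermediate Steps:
$n{\left(J,p \right)} = 1 + 4 p$
$Q{\left(q \right)} = 21$ ($Q{\left(q \right)} = 1 + 4 \cdot 5 = 1 + 20 = 21$)
$Y{\left(U,E \right)} = - \frac{7}{4}$ ($Y{\left(U,E \right)} = \frac{7}{4} \left(-1\right) = - \frac{7}{4}$)
$x{\left(I \right)} = - \frac{31}{4}$ ($x{\left(I \right)} = -6 - \frac{7}{4} = - \frac{31}{4}$)
$- 712 x{\left(3 \left(-5\right) 5 \right)} = \left(-712\right) \left(- \frac{31}{4}\right) = 5518$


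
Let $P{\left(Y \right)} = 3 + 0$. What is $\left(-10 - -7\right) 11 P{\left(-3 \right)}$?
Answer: $-99$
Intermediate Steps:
$P{\left(Y \right)} = 3$
$\left(-10 - -7\right) 11 P{\left(-3 \right)} = \left(-10 - -7\right) 11 \cdot 3 = \left(-10 + 7\right) 11 \cdot 3 = \left(-3\right) 11 \cdot 3 = \left(-33\right) 3 = -99$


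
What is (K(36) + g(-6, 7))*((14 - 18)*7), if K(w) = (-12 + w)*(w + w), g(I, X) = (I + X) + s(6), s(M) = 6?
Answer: -48580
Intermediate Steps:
g(I, X) = 6 + I + X (g(I, X) = (I + X) + 6 = 6 + I + X)
K(w) = 2*w*(-12 + w) (K(w) = (-12 + w)*(2*w) = 2*w*(-12 + w))
(K(36) + g(-6, 7))*((14 - 18)*7) = (2*36*(-12 + 36) + (6 - 6 + 7))*((14 - 18)*7) = (2*36*24 + 7)*(-4*7) = (1728 + 7)*(-28) = 1735*(-28) = -48580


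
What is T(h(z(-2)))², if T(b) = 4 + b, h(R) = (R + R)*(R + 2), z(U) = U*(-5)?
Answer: 59536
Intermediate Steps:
z(U) = -5*U
h(R) = 2*R*(2 + R) (h(R) = (2*R)*(2 + R) = 2*R*(2 + R))
T(h(z(-2)))² = (4 + 2*(-5*(-2))*(2 - 5*(-2)))² = (4 + 2*10*(2 + 10))² = (4 + 2*10*12)² = (4 + 240)² = 244² = 59536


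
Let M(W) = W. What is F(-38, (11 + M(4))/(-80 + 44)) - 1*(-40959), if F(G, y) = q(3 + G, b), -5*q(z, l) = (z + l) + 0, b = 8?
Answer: 204822/5 ≈ 40964.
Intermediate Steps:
q(z, l) = -l/5 - z/5 (q(z, l) = -((z + l) + 0)/5 = -((l + z) + 0)/5 = -(l + z)/5 = -l/5 - z/5)
F(G, y) = -11/5 - G/5 (F(G, y) = -⅕*8 - (3 + G)/5 = -8/5 + (-⅗ - G/5) = -11/5 - G/5)
F(-38, (11 + M(4))/(-80 + 44)) - 1*(-40959) = (-11/5 - ⅕*(-38)) - 1*(-40959) = (-11/5 + 38/5) + 40959 = 27/5 + 40959 = 204822/5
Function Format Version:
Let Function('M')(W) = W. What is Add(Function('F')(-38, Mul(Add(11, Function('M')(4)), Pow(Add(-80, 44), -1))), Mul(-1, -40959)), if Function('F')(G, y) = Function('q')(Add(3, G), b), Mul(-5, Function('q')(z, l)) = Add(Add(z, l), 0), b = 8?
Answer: Rational(204822, 5) ≈ 40964.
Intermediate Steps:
Function('q')(z, l) = Add(Mul(Rational(-1, 5), l), Mul(Rational(-1, 5), z)) (Function('q')(z, l) = Mul(Rational(-1, 5), Add(Add(z, l), 0)) = Mul(Rational(-1, 5), Add(Add(l, z), 0)) = Mul(Rational(-1, 5), Add(l, z)) = Add(Mul(Rational(-1, 5), l), Mul(Rational(-1, 5), z)))
Function('F')(G, y) = Add(Rational(-11, 5), Mul(Rational(-1, 5), G)) (Function('F')(G, y) = Add(Mul(Rational(-1, 5), 8), Mul(Rational(-1, 5), Add(3, G))) = Add(Rational(-8, 5), Add(Rational(-3, 5), Mul(Rational(-1, 5), G))) = Add(Rational(-11, 5), Mul(Rational(-1, 5), G)))
Add(Function('F')(-38, Mul(Add(11, Function('M')(4)), Pow(Add(-80, 44), -1))), Mul(-1, -40959)) = Add(Add(Rational(-11, 5), Mul(Rational(-1, 5), -38)), Mul(-1, -40959)) = Add(Add(Rational(-11, 5), Rational(38, 5)), 40959) = Add(Rational(27, 5), 40959) = Rational(204822, 5)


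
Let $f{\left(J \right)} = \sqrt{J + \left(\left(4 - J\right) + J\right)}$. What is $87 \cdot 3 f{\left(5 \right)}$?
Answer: $783$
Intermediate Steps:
$f{\left(J \right)} = \sqrt{4 + J}$ ($f{\left(J \right)} = \sqrt{J + 4} = \sqrt{4 + J}$)
$87 \cdot 3 f{\left(5 \right)} = 87 \cdot 3 \sqrt{4 + 5} = 261 \sqrt{9} = 261 \cdot 3 = 783$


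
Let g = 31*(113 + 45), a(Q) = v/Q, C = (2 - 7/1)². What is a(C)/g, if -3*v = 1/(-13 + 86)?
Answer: -1/26816550 ≈ -3.7290e-8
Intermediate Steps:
v = -1/219 (v = -1/(3*(-13 + 86)) = -⅓/73 = -⅓*1/73 = -1/219 ≈ -0.0045662)
C = 25 (C = (2 - 7*1)² = (2 - 7)² = (-5)² = 25)
a(Q) = -1/(219*Q)
g = 4898 (g = 31*158 = 4898)
a(C)/g = -1/219/25/4898 = -1/219*1/25*(1/4898) = -1/5475*1/4898 = -1/26816550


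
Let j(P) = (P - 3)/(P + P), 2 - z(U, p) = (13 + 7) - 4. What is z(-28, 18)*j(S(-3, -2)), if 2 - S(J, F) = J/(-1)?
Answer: -28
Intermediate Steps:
S(J, F) = 2 + J (S(J, F) = 2 - J/(-1) = 2 - J*(-1) = 2 - (-1)*J = 2 + J)
z(U, p) = -14 (z(U, p) = 2 - ((13 + 7) - 4) = 2 - (20 - 4) = 2 - 1*16 = 2 - 16 = -14)
j(P) = (-3 + P)/(2*P) (j(P) = (-3 + P)/((2*P)) = (-3 + P)*(1/(2*P)) = (-3 + P)/(2*P))
z(-28, 18)*j(S(-3, -2)) = -7*(-3 + (2 - 3))/(2 - 3) = -7*(-3 - 1)/(-1) = -7*(-1)*(-4) = -14*2 = -28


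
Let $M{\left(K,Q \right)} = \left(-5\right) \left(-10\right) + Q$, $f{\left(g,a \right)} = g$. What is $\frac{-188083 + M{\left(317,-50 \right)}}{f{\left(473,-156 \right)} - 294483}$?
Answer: $\frac{188083}{294010} \approx 0.63972$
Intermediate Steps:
$M{\left(K,Q \right)} = 50 + Q$
$\frac{-188083 + M{\left(317,-50 \right)}}{f{\left(473,-156 \right)} - 294483} = \frac{-188083 + \left(50 - 50\right)}{473 - 294483} = \frac{-188083 + 0}{-294010} = \left(-188083\right) \left(- \frac{1}{294010}\right) = \frac{188083}{294010}$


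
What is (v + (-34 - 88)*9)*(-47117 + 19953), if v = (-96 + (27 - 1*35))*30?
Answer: 114577752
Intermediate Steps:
v = -3120 (v = (-96 + (27 - 35))*30 = (-96 - 8)*30 = -104*30 = -3120)
(v + (-34 - 88)*9)*(-47117 + 19953) = (-3120 + (-34 - 88)*9)*(-47117 + 19953) = (-3120 - 122*9)*(-27164) = (-3120 - 1098)*(-27164) = -4218*(-27164) = 114577752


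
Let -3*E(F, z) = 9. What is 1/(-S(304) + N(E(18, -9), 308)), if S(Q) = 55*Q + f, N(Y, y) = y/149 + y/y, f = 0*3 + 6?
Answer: -149/2491717 ≈ -5.9798e-5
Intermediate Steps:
f = 6 (f = 0 + 6 = 6)
E(F, z) = -3 (E(F, z) = -1/3*9 = -3)
N(Y, y) = 1 + y/149 (N(Y, y) = y*(1/149) + 1 = y/149 + 1 = 1 + y/149)
S(Q) = 6 + 55*Q (S(Q) = 55*Q + 6 = 6 + 55*Q)
1/(-S(304) + N(E(18, -9), 308)) = 1/(-(6 + 55*304) + (1 + (1/149)*308)) = 1/(-(6 + 16720) + (1 + 308/149)) = 1/(-1*16726 + 457/149) = 1/(-16726 + 457/149) = 1/(-2491717/149) = -149/2491717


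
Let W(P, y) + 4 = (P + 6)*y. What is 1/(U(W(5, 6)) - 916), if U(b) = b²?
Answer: 1/2928 ≈ 0.00034153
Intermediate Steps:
W(P, y) = -4 + y*(6 + P) (W(P, y) = -4 + (P + 6)*y = -4 + (6 + P)*y = -4 + y*(6 + P))
1/(U(W(5, 6)) - 916) = 1/((-4 + 6*6 + 5*6)² - 916) = 1/((-4 + 36 + 30)² - 916) = 1/(62² - 916) = 1/(3844 - 916) = 1/2928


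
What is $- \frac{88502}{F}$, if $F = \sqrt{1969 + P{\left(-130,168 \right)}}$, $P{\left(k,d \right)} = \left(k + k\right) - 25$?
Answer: $- \frac{44251 \sqrt{421}}{421} \approx -2156.7$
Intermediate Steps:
$P{\left(k,d \right)} = -25 + 2 k$ ($P{\left(k,d \right)} = 2 k - 25 = -25 + 2 k$)
$F = 2 \sqrt{421}$ ($F = \sqrt{1969 + \left(-25 + 2 \left(-130\right)\right)} = \sqrt{1969 - 285} = \sqrt{1684} = 2 \sqrt{421} \approx 41.037$)
$- \frac{88502}{F} = - \frac{88502}{2 \sqrt{421}} = - 88502 \frac{\sqrt{421}}{842} = - \frac{44251 \sqrt{421}}{421}$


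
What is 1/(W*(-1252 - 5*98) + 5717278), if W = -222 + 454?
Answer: 1/5313134 ≈ 1.8821e-7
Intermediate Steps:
W = 232
1/(W*(-1252 - 5*98) + 5717278) = 1/(232*(-1252 - 5*98) + 5717278) = 1/(232*(-1252 - 490) + 5717278) = 1/(232*(-1742) + 5717278) = 1/(-404144 + 5717278) = 1/5313134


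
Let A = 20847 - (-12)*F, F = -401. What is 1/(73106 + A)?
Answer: 1/89141 ≈ 1.1218e-5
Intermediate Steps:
A = 16035 (A = 20847 - (-12)*(-401) = 20847 - 1*4812 = 20847 - 4812 = 16035)
1/(73106 + A) = 1/(73106 + 16035) = 1/89141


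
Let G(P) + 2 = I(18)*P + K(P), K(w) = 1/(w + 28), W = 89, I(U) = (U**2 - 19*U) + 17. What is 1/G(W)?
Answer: -117/10646 ≈ -0.010990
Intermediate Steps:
I(U) = 17 + U**2 - 19*U
K(w) = 1/(28 + w)
G(P) = -2 + 1/(28 + P) - P (G(P) = -2 + ((17 + 18**2 - 19*18)*P + 1/(28 + P)) = -2 + ((17 + 324 - 342)*P + 1/(28 + P)) = -2 + (-P + 1/(28 + P)) = -2 + (1/(28 + P) - P) = -2 + 1/(28 + P) - P)
1/G(W) = 1/((1 - (2 + 89)*(28 + 89))/(28 + 89)) = 1/((1 - 1*91*117)/117) = 1/((1 - 10647)/117) = 1/((1/117)*(-10646)) = 1/(-10646/117) = -117/10646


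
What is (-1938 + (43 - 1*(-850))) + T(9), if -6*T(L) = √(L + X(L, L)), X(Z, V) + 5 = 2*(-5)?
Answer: -1045 - I*√6/6 ≈ -1045.0 - 0.40825*I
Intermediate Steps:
X(Z, V) = -15 (X(Z, V) = -5 + 2*(-5) = -5 - 10 = -15)
T(L) = -√(-15 + L)/6 (T(L) = -√(L - 15)/6 = -√(-15 + L)/6)
(-1938 + (43 - 1*(-850))) + T(9) = (-1938 + (43 - 1*(-850))) - √(-15 + 9)/6 = (-1938 + (43 + 850)) - I*√6/6 = (-1938 + 893) - I*√6/6 = -1045 - I*√6/6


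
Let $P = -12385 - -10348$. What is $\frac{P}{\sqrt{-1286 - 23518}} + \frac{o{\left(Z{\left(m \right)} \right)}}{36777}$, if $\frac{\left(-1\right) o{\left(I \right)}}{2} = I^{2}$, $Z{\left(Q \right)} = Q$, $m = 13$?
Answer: $- \frac{26}{2829} + \frac{679 i \sqrt{689}}{1378} \approx -0.0091905 + 12.934 i$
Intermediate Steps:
$P = -2037$ ($P = -12385 + 10348 = -2037$)
$o{\left(I \right)} = - 2 I^{2}$
$\frac{P}{\sqrt{-1286 - 23518}} + \frac{o{\left(Z{\left(m \right)} \right)}}{36777} = - \frac{2037}{\sqrt{-1286 - 23518}} + \frac{\left(-2\right) 13^{2}}{36777} = - \frac{2037}{\sqrt{-24804}} + \left(-2\right) 169 \cdot \frac{1}{36777} = - \frac{2037}{6 i \sqrt{689}} - \frac{26}{2829} = - 2037 \left(- \frac{i \sqrt{689}}{4134}\right) - \frac{26}{2829} = \frac{679 i \sqrt{689}}{1378} - \frac{26}{2829} = - \frac{26}{2829} + \frac{679 i \sqrt{689}}{1378}$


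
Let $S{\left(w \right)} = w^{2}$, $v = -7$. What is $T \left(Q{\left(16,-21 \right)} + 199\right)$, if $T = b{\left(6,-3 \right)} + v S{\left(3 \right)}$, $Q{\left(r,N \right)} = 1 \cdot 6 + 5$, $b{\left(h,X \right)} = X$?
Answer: $-13860$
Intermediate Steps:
$Q{\left(r,N \right)} = 11$ ($Q{\left(r,N \right)} = 6 + 5 = 11$)
$T = -66$ ($T = -3 - 7 \cdot 3^{2} = -3 - 63 = -66$)
$T \left(Q{\left(16,-21 \right)} + 199\right) = - 66 \left(11 + 199\right) = \left(-66\right) 210 = -13860$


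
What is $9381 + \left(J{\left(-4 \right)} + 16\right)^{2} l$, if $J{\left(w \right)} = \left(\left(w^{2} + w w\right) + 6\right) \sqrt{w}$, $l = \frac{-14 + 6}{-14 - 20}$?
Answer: $\frac{137397}{17} + \frac{9728 i}{17} \approx 8082.2 + 572.24 i$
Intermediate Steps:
$l = \frac{4}{17}$ ($l = - \frac{8}{-34} = \left(-8\right) \left(- \frac{1}{34}\right) = \frac{4}{17} \approx 0.23529$)
$J{\left(w \right)} = \sqrt{w} \left(6 + 2 w^{2}\right)$ ($J{\left(w \right)} = \left(\left(w^{2} + w^{2}\right) + 6\right) \sqrt{w} = \left(2 w^{2} + 6\right) \sqrt{w} = \left(6 + 2 w^{2}\right) \sqrt{w} = \sqrt{w} \left(6 + 2 w^{2}\right)$)
$9381 + \left(J{\left(-4 \right)} + 16\right)^{2} l = 9381 + \left(2 \sqrt{-4} \left(3 + \left(-4\right)^{2}\right) + 16\right)^{2} \cdot \frac{4}{17} = 9381 + \left(2 \cdot 2 i \left(3 + 16\right) + 16\right)^{2} \cdot \frac{4}{17} = 9381 + \left(2 \cdot 2 i 19 + 16\right)^{2} \cdot \frac{4}{17} = 9381 + \left(76 i + 16\right)^{2} \cdot \frac{4}{17} = 9381 + \left(16 + 76 i\right)^{2} \cdot \frac{4}{17} = 9381 + \frac{4 \left(16 + 76 i\right)^{2}}{17}$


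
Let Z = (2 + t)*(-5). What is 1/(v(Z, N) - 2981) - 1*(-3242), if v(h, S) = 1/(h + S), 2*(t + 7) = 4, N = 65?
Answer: 773148838/238479 ≈ 3242.0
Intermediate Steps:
t = -5 (t = -7 + (½)*4 = -7 + 2 = -5)
Z = 15 (Z = (2 - 5)*(-5) = -3*(-5) = 15)
v(h, S) = 1/(S + h)
1/(v(Z, N) - 2981) - 1*(-3242) = 1/(1/(65 + 15) - 2981) - 1*(-3242) = 1/(1/80 - 2981) + 3242 = 1/(-238479/80) + 3242 = -80/238479 + 3242 = 773148838/238479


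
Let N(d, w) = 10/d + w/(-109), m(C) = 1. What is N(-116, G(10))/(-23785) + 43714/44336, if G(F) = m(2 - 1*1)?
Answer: 24527041591/24875932040 ≈ 0.98597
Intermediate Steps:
G(F) = 1
N(d, w) = 10/d - w/109 (N(d, w) = 10/d + w*(-1/109) = 10/d - w/109)
N(-116, G(10))/(-23785) + 43714/44336 = (10/(-116) - 1/109*1)/(-23785) + 43714/44336 = (10*(-1/116) - 1/109)*(-1/23785) + 43714*(1/44336) = (-5/58 - 1/109)*(-1/23785) + 21857/22168 = -603/6322*(-1/23785) + 21857/22168 = 9/2244310 + 21857/22168 = 24527041591/24875932040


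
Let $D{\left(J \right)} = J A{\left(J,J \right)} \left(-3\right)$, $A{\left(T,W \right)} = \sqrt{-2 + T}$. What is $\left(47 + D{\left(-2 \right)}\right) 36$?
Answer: $1692 + 432 i \approx 1692.0 + 432.0 i$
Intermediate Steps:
$D{\left(J \right)} = - 3 J \sqrt{-2 + J}$ ($D{\left(J \right)} = J \sqrt{-2 + J} \left(-3\right) = - 3 J \sqrt{-2 + J}$)
$\left(47 + D{\left(-2 \right)}\right) 36 = \left(47 - - 6 \sqrt{-2 - 2}\right) 36 = \left(47 - - 6 \sqrt{-4}\right) 36 = \left(47 - - 6 \cdot 2 i\right) 36 = \left(47 + 12 i\right) 36 = 1692 + 432 i$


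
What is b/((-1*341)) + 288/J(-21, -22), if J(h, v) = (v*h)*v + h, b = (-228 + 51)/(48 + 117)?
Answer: -64007/2546929 ≈ -0.025131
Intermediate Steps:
b = -59/55 (b = -177/165 = -177*1/165 = -59/55 ≈ -1.0727)
J(h, v) = h + h*v**2 (J(h, v) = (h*v)*v + h = h*v**2 + h = h + h*v**2)
b/((-1*341)) + 288/J(-21, -22) = -59/(55*((-1*341))) + 288/((-21*(1 + (-22)**2))) = -59/55/(-341) + 288/((-21*(1 + 484))) = -59/55*(-1/341) + 288/((-21*485)) = 59/18755 + 288/(-10185) = 59/18755 + 288*(-1/10185) = 59/18755 - 96/3395 = -64007/2546929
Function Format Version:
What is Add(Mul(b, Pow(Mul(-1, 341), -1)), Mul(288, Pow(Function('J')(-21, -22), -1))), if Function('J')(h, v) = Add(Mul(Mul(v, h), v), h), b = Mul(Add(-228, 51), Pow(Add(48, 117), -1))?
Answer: Rational(-64007, 2546929) ≈ -0.025131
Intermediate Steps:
b = Rational(-59, 55) (b = Mul(-177, Pow(165, -1)) = Mul(-177, Rational(1, 165)) = Rational(-59, 55) ≈ -1.0727)
Function('J')(h, v) = Add(h, Mul(h, Pow(v, 2))) (Function('J')(h, v) = Add(Mul(Mul(h, v), v), h) = Add(Mul(h, Pow(v, 2)), h) = Add(h, Mul(h, Pow(v, 2))))
Add(Mul(b, Pow(Mul(-1, 341), -1)), Mul(288, Pow(Function('J')(-21, -22), -1))) = Add(Mul(Rational(-59, 55), Pow(Mul(-1, 341), -1)), Mul(288, Pow(Mul(-21, Add(1, Pow(-22, 2))), -1))) = Add(Mul(Rational(-59, 55), Pow(-341, -1)), Mul(288, Pow(Mul(-21, Add(1, 484)), -1))) = Add(Mul(Rational(-59, 55), Rational(-1, 341)), Mul(288, Pow(Mul(-21, 485), -1))) = Add(Rational(59, 18755), Mul(288, Pow(-10185, -1))) = Add(Rational(59, 18755), Mul(288, Rational(-1, 10185))) = Add(Rational(59, 18755), Rational(-96, 3395)) = Rational(-64007, 2546929)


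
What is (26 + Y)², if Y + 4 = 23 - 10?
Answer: 1225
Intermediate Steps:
Y = 9 (Y = -4 + (23 - 10) = -4 + 13 = 9)
(26 + Y)² = (26 + 9)² = 35² = 1225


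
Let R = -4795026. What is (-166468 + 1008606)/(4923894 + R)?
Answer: 421069/64434 ≈ 6.5349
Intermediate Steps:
(-166468 + 1008606)/(4923894 + R) = (-166468 + 1008606)/(4923894 - 4795026) = 842138/128868 = 842138*(1/128868) = 421069/64434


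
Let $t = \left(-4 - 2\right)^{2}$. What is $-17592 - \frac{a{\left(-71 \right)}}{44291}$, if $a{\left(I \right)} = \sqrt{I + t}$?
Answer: $-17592 - \frac{i \sqrt{35}}{44291} \approx -17592.0 - 0.00013357 i$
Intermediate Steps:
$t = 36$ ($t = \left(-6\right)^{2} = 36$)
$a{\left(I \right)} = \sqrt{36 + I}$ ($a{\left(I \right)} = \sqrt{I + 36} = \sqrt{36 + I}$)
$-17592 - \frac{a{\left(-71 \right)}}{44291} = -17592 - \frac{\sqrt{36 - 71}}{44291} = -17592 - \sqrt{-35} \cdot \frac{1}{44291} = -17592 - i \sqrt{35} \cdot \frac{1}{44291} = -17592 - \frac{i \sqrt{35}}{44291}$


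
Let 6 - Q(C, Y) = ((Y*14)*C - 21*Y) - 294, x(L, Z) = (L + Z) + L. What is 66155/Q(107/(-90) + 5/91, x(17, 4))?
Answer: 38700675/995236 ≈ 38.886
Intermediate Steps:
x(L, Z) = Z + 2*L
Q(C, Y) = 300 + 21*Y - 14*C*Y (Q(C, Y) = 6 - (((Y*14)*C - 21*Y) - 294) = 6 - (((14*Y)*C - 21*Y) - 294) = 6 - ((14*C*Y - 21*Y) - 294) = 6 - ((-21*Y + 14*C*Y) - 294) = 6 - (-294 - 21*Y + 14*C*Y) = 6 + (294 + 21*Y - 14*C*Y) = 300 + 21*Y - 14*C*Y)
66155/Q(107/(-90) + 5/91, x(17, 4)) = 66155/(300 + 21*(4 + 2*17) - 14*(107/(-90) + 5/91)*(4 + 2*17)) = 66155/(300 + 21*(4 + 34) - 14*(107*(-1/90) + 5*(1/91))*(4 + 34)) = 66155/(300 + 21*38 - 14*(-107/90 + 5/91)*38) = 66155/(300 + 798 - 14*(-9287/8190)*38) = 66155/(300 + 798 + 352906/585) = 66155/(995236/585) = 66155*(585/995236) = 38700675/995236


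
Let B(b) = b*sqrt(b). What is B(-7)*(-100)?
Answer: 700*I*sqrt(7) ≈ 1852.0*I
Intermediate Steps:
B(b) = b**(3/2)
B(-7)*(-100) = (-7)**(3/2)*(-100) = -7*I*sqrt(7)*(-100) = 700*I*sqrt(7)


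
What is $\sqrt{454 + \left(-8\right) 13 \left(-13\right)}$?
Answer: $\sqrt{1806} \approx 42.497$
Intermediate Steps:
$\sqrt{454 + \left(-8\right) 13 \left(-13\right)} = \sqrt{454 - -1352} = \sqrt{454 + 1352} = \sqrt{1806}$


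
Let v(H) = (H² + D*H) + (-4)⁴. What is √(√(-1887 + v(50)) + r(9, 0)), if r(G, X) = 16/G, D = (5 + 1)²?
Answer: √(16 + 9*√2669)/3 ≈ 7.3103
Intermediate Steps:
D = 36 (D = 6² = 36)
v(H) = 256 + H² + 36*H (v(H) = (H² + 36*H) + (-4)⁴ = (H² + 36*H) + 256 = 256 + H² + 36*H)
√(√(-1887 + v(50)) + r(9, 0)) = √(√(-1887 + (256 + 50² + 36*50)) + 16/9) = √(√(-1887 + (256 + 2500 + 1800)) + 16*(⅑)) = √(√(-1887 + 4556) + 16/9) = √(√2669 + 16/9) = √(16/9 + √2669)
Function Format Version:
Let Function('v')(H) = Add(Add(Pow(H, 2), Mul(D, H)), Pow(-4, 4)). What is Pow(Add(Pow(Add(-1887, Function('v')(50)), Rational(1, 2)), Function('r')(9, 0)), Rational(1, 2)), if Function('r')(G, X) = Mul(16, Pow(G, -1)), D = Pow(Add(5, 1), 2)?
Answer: Mul(Rational(1, 3), Pow(Add(16, Mul(9, Pow(2669, Rational(1, 2)))), Rational(1, 2))) ≈ 7.3103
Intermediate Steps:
D = 36 (D = Pow(6, 2) = 36)
Function('v')(H) = Add(256, Pow(H, 2), Mul(36, H)) (Function('v')(H) = Add(Add(Pow(H, 2), Mul(36, H)), Pow(-4, 4)) = Add(Add(Pow(H, 2), Mul(36, H)), 256) = Add(256, Pow(H, 2), Mul(36, H)))
Pow(Add(Pow(Add(-1887, Function('v')(50)), Rational(1, 2)), Function('r')(9, 0)), Rational(1, 2)) = Pow(Add(Pow(Add(-1887, Add(256, Pow(50, 2), Mul(36, 50))), Rational(1, 2)), Mul(16, Pow(9, -1))), Rational(1, 2)) = Pow(Add(Pow(Add(-1887, Add(256, 2500, 1800)), Rational(1, 2)), Mul(16, Rational(1, 9))), Rational(1, 2)) = Pow(Add(Pow(Add(-1887, 4556), Rational(1, 2)), Rational(16, 9)), Rational(1, 2)) = Pow(Add(Pow(2669, Rational(1, 2)), Rational(16, 9)), Rational(1, 2)) = Pow(Add(Rational(16, 9), Pow(2669, Rational(1, 2))), Rational(1, 2))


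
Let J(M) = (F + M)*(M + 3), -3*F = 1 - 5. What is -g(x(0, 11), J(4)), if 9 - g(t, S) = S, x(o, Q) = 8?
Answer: 85/3 ≈ 28.333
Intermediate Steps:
F = 4/3 (F = -(1 - 5)/3 = -1/3*(-4) = 4/3 ≈ 1.3333)
J(M) = (3 + M)*(4/3 + M) (J(M) = (4/3 + M)*(M + 3) = (4/3 + M)*(3 + M) = (3 + M)*(4/3 + M))
g(t, S) = 9 - S
-g(x(0, 11), J(4)) = -(9 - (4 + 4**2 + (13/3)*4)) = -(9 - (4 + 16 + 52/3)) = -(9 - 1*112/3) = -(9 - 112/3) = -1*(-85/3) = 85/3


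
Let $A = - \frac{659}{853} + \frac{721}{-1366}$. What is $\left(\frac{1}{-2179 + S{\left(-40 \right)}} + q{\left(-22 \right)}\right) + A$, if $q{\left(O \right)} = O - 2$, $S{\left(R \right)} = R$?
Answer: $- \frac{65417194219}{2585574362} \approx -25.301$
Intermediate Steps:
$q{\left(O \right)} = -2 + O$ ($q{\left(O \right)} = O - 2 = -2 + O$)
$A = - \frac{1515207}{1165198}$ ($A = \left(-659\right) \frac{1}{853} + 721 \left(- \frac{1}{1366}\right) = - \frac{659}{853} - \frac{721}{1366} = - \frac{1515207}{1165198} \approx -1.3004$)
$\left(\frac{1}{-2179 + S{\left(-40 \right)}} + q{\left(-22 \right)}\right) + A = \left(\frac{1}{-2179 - 40} - 24\right) - \frac{1515207}{1165198} = \left(\frac{1}{-2219} - 24\right) - \frac{1515207}{1165198} = \left(- \frac{1}{2219} - 24\right) - \frac{1515207}{1165198} = - \frac{53257}{2219} - \frac{1515207}{1165198} = - \frac{65417194219}{2585574362}$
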